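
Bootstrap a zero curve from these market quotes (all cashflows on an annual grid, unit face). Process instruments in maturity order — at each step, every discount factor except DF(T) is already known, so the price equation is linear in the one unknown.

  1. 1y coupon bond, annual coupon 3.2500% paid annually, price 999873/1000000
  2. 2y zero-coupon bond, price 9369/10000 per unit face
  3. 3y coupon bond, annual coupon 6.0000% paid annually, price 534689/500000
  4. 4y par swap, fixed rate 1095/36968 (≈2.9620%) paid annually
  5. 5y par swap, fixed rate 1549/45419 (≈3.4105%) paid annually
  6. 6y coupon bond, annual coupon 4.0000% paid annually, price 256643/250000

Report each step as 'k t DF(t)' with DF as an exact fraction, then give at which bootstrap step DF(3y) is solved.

step 1 [1y] bond c/1=13/400: DF=(999873/1000000 − 13/400·(0))/(1+13/400) = 2421/2500 ≈ 0.968400
step 2 [2y] zero: DF = P = 9369/10000 ≈ 0.936900
step 3 [3y] bond c/1=3/50: DF=(534689/500000 − 3/50·(0.968400+0.936900))/(1+3/50) = 901/1000 ≈ 0.901000
step 4 [4y] swap r/1=1095/36968: DF=(1 − 1095/36968·(0.968400+0.936900+0.901000))/(1+1095/36968) = 1781/2000 ≈ 0.890500
step 5 [5y] swap r/1=1549/45419: DF=(1 − 1549/45419·(0.968400+0.936900+0.901000+0.890500))/(1+1549/45419) = 8451/10000 ≈ 0.845100
step 6 [6y] bond c/1=1/25: DF=(256643/250000 − 1/25·(0.968400+0.936900+0.901000+0.890500+0.845100))/(1+1/25) = 2031/2500 ≈ 0.812400

1 1 2421/2500
2 2 9369/10000
3 3 901/1000
4 4 1781/2000
5 5 8451/10000
6 6 2031/2500
DF(3y) is solved at step 3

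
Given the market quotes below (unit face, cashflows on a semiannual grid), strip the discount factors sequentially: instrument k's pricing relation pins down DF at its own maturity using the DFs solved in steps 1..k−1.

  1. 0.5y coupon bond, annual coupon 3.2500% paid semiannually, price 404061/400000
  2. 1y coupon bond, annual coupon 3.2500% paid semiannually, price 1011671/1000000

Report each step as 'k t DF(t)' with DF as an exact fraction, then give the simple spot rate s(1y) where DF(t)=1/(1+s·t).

step 1 [0.5y] bond c/2=13/800: DF=(404061/400000 − 13/800·(0))/(1+13/800) = 497/500 ≈ 0.994000
step 2 [1y] bond c/2=13/800: DF=(1011671/1000000 − 13/800·(0.994000))/(1+13/800) = 2449/2500 ≈ 0.979600

1 1/2 497/500
2 1 2449/2500
s(1y) = (1/(2449/2500) − 1)/(1) = 51/2449 ≈ 2.0825%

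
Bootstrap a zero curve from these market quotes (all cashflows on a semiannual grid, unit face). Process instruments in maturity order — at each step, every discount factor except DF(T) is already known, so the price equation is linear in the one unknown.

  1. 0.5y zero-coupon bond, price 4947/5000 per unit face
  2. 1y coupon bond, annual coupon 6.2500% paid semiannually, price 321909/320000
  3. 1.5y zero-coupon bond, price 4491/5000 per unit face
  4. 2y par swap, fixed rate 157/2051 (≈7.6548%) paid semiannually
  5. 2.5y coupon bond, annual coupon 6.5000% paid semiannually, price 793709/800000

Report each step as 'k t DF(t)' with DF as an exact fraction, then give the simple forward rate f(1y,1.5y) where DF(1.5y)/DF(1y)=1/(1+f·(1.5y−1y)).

1 1/2 4947/5000
2 1 1891/2000
3 3/2 4491/5000
4 2 8587/10000
5 5/2 8447/10000
f(1y,1.5y) = ((1891/2000)/(4491/5000) − 1)/(1/2) = 473/4491 ≈ 10.5322%

step 1 [0.5y] zero: DF = P = 4947/5000 ≈ 0.989400
step 2 [1y] bond c/2=1/32: DF=(321909/320000 − 1/32·(0.989400))/(1+1/32) = 1891/2000 ≈ 0.945500
step 3 [1.5y] zero: DF = P = 4491/5000 ≈ 0.898200
step 4 [2y] swap r/2=157/4102: DF=(1 − 157/4102·(0.989400+0.945500+0.898200))/(1+157/4102) = 8587/10000 ≈ 0.858700
step 5 [2.5y] bond c/2=13/400: DF=(793709/800000 − 13/400·(0.989400+0.945500+0.898200+0.858700))/(1+13/400) = 8447/10000 ≈ 0.844700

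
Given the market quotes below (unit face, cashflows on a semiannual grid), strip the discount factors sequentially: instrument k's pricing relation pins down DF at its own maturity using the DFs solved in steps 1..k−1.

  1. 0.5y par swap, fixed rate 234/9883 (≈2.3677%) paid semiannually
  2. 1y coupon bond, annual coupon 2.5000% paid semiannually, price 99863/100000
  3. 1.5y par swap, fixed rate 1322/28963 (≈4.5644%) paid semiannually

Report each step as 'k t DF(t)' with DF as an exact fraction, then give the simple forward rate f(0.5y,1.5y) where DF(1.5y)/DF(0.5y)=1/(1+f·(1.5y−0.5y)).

1 1/2 9883/10000
2 1 9741/10000
3 3/2 9339/10000
f(0.5y,1.5y) = ((9883/10000)/(9339/10000) − 1)/(1) = 544/9339 ≈ 5.8250%

step 1 [0.5y] swap r/2=117/9883: DF=(1 − 117/9883·(0))/(1+117/9883) = 9883/10000 ≈ 0.988300
step 2 [1y] bond c/2=1/80: DF=(99863/100000 − 1/80·(0.988300))/(1+1/80) = 9741/10000 ≈ 0.974100
step 3 [1.5y] swap r/2=661/28963: DF=(1 − 661/28963·(0.988300+0.974100))/(1+661/28963) = 9339/10000 ≈ 0.933900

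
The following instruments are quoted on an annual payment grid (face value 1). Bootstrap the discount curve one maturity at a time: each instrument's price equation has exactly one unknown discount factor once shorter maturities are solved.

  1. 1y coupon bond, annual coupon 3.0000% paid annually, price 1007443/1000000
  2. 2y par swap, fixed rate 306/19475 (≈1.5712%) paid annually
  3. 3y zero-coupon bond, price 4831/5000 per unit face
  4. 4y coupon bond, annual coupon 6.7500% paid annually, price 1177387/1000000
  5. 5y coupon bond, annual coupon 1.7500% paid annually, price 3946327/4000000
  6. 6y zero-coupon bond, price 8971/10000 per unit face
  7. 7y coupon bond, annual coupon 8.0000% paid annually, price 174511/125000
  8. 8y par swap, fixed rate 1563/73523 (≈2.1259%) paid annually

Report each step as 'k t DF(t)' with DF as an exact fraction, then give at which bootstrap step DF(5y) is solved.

1 1 9781/10000
2 2 4847/5000
3 3 4831/5000
4 4 9187/10000
5 5 9037/10000
6 6 8971/10000
7 7 4377/5000
8 8 8437/10000
DF(5y) is solved at step 5

step 1 [1y] bond c/1=3/100: DF=(1007443/1000000 − 3/100·(0))/(1+3/100) = 9781/10000 ≈ 0.978100
step 2 [2y] swap r/1=306/19475: DF=(1 − 306/19475·(0.978100))/(1+306/19475) = 4847/5000 ≈ 0.969400
step 3 [3y] zero: DF = P = 4831/5000 ≈ 0.966200
step 4 [4y] bond c/1=27/400: DF=(1177387/1000000 − 27/400·(0.978100+0.969400+0.966200))/(1+27/400) = 9187/10000 ≈ 0.918700
step 5 [5y] bond c/1=7/400: DF=(3946327/4000000 − 7/400·(0.978100+0.969400+0.966200+0.918700))/(1+7/400) = 9037/10000 ≈ 0.903700
step 6 [6y] zero: DF = P = 8971/10000 ≈ 0.897100
step 7 [7y] bond c/1=2/25: DF=(174511/125000 − 2/25·(0.978100+0.969400+0.966200+0.918700+0.903700+0.897100))/(1+2/25) = 4377/5000 ≈ 0.875400
step 8 [8y] swap r/1=1563/73523: DF=(1 − 1563/73523·(0.978100+0.969400+0.966200+0.918700+0.903700+0.897100+0.875400))/(1+1563/73523) = 8437/10000 ≈ 0.843700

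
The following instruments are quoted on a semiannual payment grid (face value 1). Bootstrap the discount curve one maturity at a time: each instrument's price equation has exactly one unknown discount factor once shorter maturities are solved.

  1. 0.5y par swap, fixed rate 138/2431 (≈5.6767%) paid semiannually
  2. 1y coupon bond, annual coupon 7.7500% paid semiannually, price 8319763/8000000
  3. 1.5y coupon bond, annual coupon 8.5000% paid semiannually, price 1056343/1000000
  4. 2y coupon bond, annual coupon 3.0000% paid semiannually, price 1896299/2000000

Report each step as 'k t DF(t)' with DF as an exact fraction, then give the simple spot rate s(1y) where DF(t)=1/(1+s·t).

1 1/2 2431/2500
2 1 9649/10000
3 3/2 9343/10000
4 2 8917/10000
s(1y) = (1/(9649/10000) − 1)/(1) = 351/9649 ≈ 3.6377%

step 1 [0.5y] swap r/2=69/2431: DF=(1 − 69/2431·(0))/(1+69/2431) = 2431/2500 ≈ 0.972400
step 2 [1y] bond c/2=31/800: DF=(8319763/8000000 − 31/800·(0.972400))/(1+31/800) = 9649/10000 ≈ 0.964900
step 3 [1.5y] bond c/2=17/400: DF=(1056343/1000000 − 17/400·(0.972400+0.964900))/(1+17/400) = 9343/10000 ≈ 0.934300
step 4 [2y] bond c/2=3/200: DF=(1896299/2000000 − 3/200·(0.972400+0.964900+0.934300))/(1+3/200) = 8917/10000 ≈ 0.891700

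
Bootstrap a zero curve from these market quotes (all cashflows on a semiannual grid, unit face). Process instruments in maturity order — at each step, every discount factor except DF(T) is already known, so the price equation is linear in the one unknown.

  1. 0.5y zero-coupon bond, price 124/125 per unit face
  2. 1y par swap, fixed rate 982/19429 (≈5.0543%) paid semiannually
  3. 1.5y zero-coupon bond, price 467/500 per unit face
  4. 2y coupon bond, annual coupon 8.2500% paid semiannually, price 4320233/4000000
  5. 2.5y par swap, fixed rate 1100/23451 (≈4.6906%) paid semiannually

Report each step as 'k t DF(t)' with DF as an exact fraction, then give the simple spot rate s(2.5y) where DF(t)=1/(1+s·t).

step 1 [0.5y] zero: DF = P = 124/125 ≈ 0.992000
step 2 [1y] swap r/2=491/19429: DF=(1 − 491/19429·(0.992000))/(1+491/19429) = 9509/10000 ≈ 0.950900
step 3 [1.5y] zero: DF = P = 467/500 ≈ 0.934000
step 4 [2y] bond c/2=33/800: DF=(4320233/4000000 − 33/800·(0.992000+0.950900+0.934000))/(1+33/800) = 9233/10000 ≈ 0.923300
step 5 [2.5y] swap r/2=550/23451: DF=(1 − 550/23451·(0.992000+0.950900+0.934000+0.923300))/(1+550/23451) = 89/100 ≈ 0.890000

1 1/2 124/125
2 1 9509/10000
3 3/2 467/500
4 2 9233/10000
5 5/2 89/100
s(2.5y) = (1/(89/100) − 1)/(5/2) = 22/445 ≈ 4.9438%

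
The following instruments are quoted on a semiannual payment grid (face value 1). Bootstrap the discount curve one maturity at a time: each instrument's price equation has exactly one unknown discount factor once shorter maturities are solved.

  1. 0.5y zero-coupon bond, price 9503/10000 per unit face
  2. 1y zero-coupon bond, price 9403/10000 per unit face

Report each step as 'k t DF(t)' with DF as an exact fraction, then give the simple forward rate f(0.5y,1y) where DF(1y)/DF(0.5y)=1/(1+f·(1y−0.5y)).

step 1 [0.5y] zero: DF = P = 9503/10000 ≈ 0.950300
step 2 [1y] zero: DF = P = 9403/10000 ≈ 0.940300

1 1/2 9503/10000
2 1 9403/10000
f(0.5y,1y) = ((9503/10000)/(9403/10000) − 1)/(1/2) = 200/9403 ≈ 2.1270%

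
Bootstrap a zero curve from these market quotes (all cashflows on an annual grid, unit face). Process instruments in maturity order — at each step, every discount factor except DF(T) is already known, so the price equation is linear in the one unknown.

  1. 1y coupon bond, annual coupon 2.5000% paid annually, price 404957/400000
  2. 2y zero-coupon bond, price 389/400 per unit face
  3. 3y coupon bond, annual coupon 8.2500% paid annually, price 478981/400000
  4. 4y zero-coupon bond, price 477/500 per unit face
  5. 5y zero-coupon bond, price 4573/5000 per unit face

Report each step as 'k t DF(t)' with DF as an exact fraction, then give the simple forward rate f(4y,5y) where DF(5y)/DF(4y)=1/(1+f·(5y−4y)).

1 1 9877/10000
2 2 389/400
3 3 598/625
4 4 477/500
5 5 4573/5000
f(4y,5y) = ((477/500)/(4573/5000) − 1)/(1) = 197/4573 ≈ 4.3079%

step 1 [1y] bond c/1=1/40: DF=(404957/400000 − 1/40·(0))/(1+1/40) = 9877/10000 ≈ 0.987700
step 2 [2y] zero: DF = P = 389/400 ≈ 0.972500
step 3 [3y] bond c/1=33/400: DF=(478981/400000 − 33/400·(0.987700+0.972500))/(1+33/400) = 598/625 ≈ 0.956800
step 4 [4y] zero: DF = P = 477/500 ≈ 0.954000
step 5 [5y] zero: DF = P = 4573/5000 ≈ 0.914600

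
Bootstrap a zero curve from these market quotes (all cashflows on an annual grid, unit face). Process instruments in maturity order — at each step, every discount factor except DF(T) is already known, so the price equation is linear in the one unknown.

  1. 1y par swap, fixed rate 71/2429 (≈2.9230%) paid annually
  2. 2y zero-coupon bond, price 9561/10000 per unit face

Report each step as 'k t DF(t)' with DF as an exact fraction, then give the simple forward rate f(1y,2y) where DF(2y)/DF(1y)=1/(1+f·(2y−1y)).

1 1 2429/2500
2 2 9561/10000
f(1y,2y) = ((2429/2500)/(9561/10000) − 1)/(1) = 155/9561 ≈ 1.6212%

step 1 [1y] swap r/1=71/2429: DF=(1 − 71/2429·(0))/(1+71/2429) = 2429/2500 ≈ 0.971600
step 2 [2y] zero: DF = P = 9561/10000 ≈ 0.956100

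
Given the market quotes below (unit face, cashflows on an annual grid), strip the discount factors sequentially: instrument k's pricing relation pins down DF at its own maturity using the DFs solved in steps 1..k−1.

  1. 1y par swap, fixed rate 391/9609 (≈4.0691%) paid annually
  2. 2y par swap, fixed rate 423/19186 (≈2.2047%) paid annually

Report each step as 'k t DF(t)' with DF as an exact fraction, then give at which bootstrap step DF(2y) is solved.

1 1 9609/10000
2 2 9577/10000
DF(2y) is solved at step 2

step 1 [1y] swap r/1=391/9609: DF=(1 − 391/9609·(0))/(1+391/9609) = 9609/10000 ≈ 0.960900
step 2 [2y] swap r/1=423/19186: DF=(1 − 423/19186·(0.960900))/(1+423/19186) = 9577/10000 ≈ 0.957700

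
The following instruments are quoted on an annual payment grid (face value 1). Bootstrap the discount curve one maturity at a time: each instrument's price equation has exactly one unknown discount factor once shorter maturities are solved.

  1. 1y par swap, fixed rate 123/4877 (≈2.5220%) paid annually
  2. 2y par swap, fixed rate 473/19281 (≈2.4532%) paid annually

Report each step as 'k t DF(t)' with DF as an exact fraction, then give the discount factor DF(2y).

1 1 4877/5000
2 2 9527/10000
DF(2y) = 9527/10000 ≈ 0.952700

step 1 [1y] swap r/1=123/4877: DF=(1 − 123/4877·(0))/(1+123/4877) = 4877/5000 ≈ 0.975400
step 2 [2y] swap r/1=473/19281: DF=(1 − 473/19281·(0.975400))/(1+473/19281) = 9527/10000 ≈ 0.952700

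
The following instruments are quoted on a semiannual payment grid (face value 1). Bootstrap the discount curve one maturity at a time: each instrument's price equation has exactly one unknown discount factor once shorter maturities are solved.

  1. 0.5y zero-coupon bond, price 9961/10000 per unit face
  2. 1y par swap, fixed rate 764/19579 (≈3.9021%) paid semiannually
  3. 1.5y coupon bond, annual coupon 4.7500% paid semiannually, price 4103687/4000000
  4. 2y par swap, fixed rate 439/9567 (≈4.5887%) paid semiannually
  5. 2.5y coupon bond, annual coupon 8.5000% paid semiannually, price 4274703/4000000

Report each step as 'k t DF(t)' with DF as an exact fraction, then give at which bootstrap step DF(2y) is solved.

1 1/2 9961/10000
2 1 4809/5000
3 3/2 9567/10000
4 2 4561/5000
5 5/2 8691/10000
DF(2y) is solved at step 4

step 1 [0.5y] zero: DF = P = 9961/10000 ≈ 0.996100
step 2 [1y] swap r/2=382/19579: DF=(1 − 382/19579·(0.996100))/(1+382/19579) = 4809/5000 ≈ 0.961800
step 3 [1.5y] bond c/2=19/800: DF=(4103687/4000000 − 19/800·(0.996100+0.961800))/(1+19/800) = 9567/10000 ≈ 0.956700
step 4 [2y] swap r/2=439/19134: DF=(1 − 439/19134·(0.996100+0.961800+0.956700))/(1+439/19134) = 4561/5000 ≈ 0.912200
step 5 [2.5y] bond c/2=17/400: DF=(4274703/4000000 − 17/400·(0.996100+0.961800+0.956700+0.912200))/(1+17/400) = 8691/10000 ≈ 0.869100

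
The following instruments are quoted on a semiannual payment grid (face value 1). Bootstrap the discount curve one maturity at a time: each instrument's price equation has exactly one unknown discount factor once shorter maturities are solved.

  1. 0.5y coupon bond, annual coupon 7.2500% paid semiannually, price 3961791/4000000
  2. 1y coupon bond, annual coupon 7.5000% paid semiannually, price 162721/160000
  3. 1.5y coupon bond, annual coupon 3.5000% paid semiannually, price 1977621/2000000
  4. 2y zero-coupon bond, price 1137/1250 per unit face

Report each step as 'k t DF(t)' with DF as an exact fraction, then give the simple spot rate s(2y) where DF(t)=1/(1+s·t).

1 1/2 4779/5000
2 1 9457/10000
3 3/2 9391/10000
4 2 1137/1250
s(2y) = (1/(1137/1250) − 1)/(2) = 113/2274 ≈ 4.9692%

step 1 [0.5y] bond c/2=29/800: DF=(3961791/4000000 − 29/800·(0))/(1+29/800) = 4779/5000 ≈ 0.955800
step 2 [1y] bond c/2=3/80: DF=(162721/160000 − 3/80·(0.955800))/(1+3/80) = 9457/10000 ≈ 0.945700
step 3 [1.5y] bond c/2=7/400: DF=(1977621/2000000 − 7/400·(0.955800+0.945700))/(1+7/400) = 9391/10000 ≈ 0.939100
step 4 [2y] zero: DF = P = 1137/1250 ≈ 0.909600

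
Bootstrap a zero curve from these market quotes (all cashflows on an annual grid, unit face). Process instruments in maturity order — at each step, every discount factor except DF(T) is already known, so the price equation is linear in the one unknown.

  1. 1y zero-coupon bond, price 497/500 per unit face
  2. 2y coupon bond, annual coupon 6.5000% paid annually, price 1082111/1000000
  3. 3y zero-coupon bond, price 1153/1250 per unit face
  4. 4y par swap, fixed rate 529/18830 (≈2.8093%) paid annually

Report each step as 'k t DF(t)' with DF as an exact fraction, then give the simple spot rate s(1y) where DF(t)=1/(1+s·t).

1 1 497/500
2 2 4777/5000
3 3 1153/1250
4 4 4471/5000
s(1y) = (1/(497/500) − 1)/(1) = 3/497 ≈ 0.6036%

step 1 [1y] zero: DF = P = 497/500 ≈ 0.994000
step 2 [2y] bond c/1=13/200: DF=(1082111/1000000 − 13/200·(0.994000))/(1+13/200) = 4777/5000 ≈ 0.955400
step 3 [3y] zero: DF = P = 1153/1250 ≈ 0.922400
step 4 [4y] swap r/1=529/18830: DF=(1 − 529/18830·(0.994000+0.955400+0.922400))/(1+529/18830) = 4471/5000 ≈ 0.894200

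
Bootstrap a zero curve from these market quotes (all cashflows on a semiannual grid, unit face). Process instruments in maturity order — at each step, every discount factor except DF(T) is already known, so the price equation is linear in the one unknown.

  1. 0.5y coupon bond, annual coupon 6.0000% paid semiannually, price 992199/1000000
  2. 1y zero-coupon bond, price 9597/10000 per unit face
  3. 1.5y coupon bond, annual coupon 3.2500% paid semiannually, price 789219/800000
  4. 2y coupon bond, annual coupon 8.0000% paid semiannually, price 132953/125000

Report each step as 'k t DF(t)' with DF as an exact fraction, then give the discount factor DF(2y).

1 1/2 9633/10000
2 1 9597/10000
3 3/2 47/50
4 2 4563/5000
DF(2y) = 4563/5000 ≈ 0.912600

step 1 [0.5y] bond c/2=3/100: DF=(992199/1000000 − 3/100·(0))/(1+3/100) = 9633/10000 ≈ 0.963300
step 2 [1y] zero: DF = P = 9597/10000 ≈ 0.959700
step 3 [1.5y] bond c/2=13/800: DF=(789219/800000 − 13/800·(0.963300+0.959700))/(1+13/800) = 47/50 ≈ 0.940000
step 4 [2y] bond c/2=1/25: DF=(132953/125000 − 1/25·(0.963300+0.959700+0.940000))/(1+1/25) = 4563/5000 ≈ 0.912600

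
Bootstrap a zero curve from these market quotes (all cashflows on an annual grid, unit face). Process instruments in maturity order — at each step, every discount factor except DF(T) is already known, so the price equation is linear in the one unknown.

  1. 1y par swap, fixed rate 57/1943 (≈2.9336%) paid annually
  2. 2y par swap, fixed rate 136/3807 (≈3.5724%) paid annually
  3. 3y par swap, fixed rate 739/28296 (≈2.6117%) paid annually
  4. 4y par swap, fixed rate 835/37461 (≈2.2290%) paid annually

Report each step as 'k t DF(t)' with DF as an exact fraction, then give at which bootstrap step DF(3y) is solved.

1 1 1943/2000
2 2 233/250
3 3 9261/10000
4 4 1833/2000
DF(3y) is solved at step 3

step 1 [1y] swap r/1=57/1943: DF=(1 − 57/1943·(0))/(1+57/1943) = 1943/2000 ≈ 0.971500
step 2 [2y] swap r/1=136/3807: DF=(1 − 136/3807·(0.971500))/(1+136/3807) = 233/250 ≈ 0.932000
step 3 [3y] swap r/1=739/28296: DF=(1 − 739/28296·(0.971500+0.932000))/(1+739/28296) = 9261/10000 ≈ 0.926100
step 4 [4y] swap r/1=835/37461: DF=(1 − 835/37461·(0.971500+0.932000+0.926100))/(1+835/37461) = 1833/2000 ≈ 0.916500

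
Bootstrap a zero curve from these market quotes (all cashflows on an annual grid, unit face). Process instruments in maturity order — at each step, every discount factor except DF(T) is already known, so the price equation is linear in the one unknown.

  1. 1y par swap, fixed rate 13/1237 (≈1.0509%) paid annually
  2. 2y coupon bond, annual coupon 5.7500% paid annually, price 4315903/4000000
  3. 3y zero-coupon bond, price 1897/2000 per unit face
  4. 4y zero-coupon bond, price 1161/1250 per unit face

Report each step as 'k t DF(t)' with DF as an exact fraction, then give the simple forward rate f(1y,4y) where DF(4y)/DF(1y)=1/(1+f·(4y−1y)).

1 1 1237/1250
2 2 1933/2000
3 3 1897/2000
4 4 1161/1250
f(1y,4y) = ((1237/1250)/(1161/1250) − 1)/(3) = 76/3483 ≈ 2.1820%

step 1 [1y] swap r/1=13/1237: DF=(1 − 13/1237·(0))/(1+13/1237) = 1237/1250 ≈ 0.989600
step 2 [2y] bond c/1=23/400: DF=(4315903/4000000 − 23/400·(0.989600))/(1+23/400) = 1933/2000 ≈ 0.966500
step 3 [3y] zero: DF = P = 1897/2000 ≈ 0.948500
step 4 [4y] zero: DF = P = 1161/1250 ≈ 0.928800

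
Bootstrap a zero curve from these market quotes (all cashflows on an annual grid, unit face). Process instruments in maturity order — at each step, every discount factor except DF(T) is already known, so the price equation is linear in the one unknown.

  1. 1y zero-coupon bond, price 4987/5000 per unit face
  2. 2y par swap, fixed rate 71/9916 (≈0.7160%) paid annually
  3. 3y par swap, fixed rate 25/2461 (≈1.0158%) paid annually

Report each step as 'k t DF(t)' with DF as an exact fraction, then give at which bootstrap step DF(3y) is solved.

1 1 4987/5000
2 2 4929/5000
3 3 97/100
DF(3y) is solved at step 3

step 1 [1y] zero: DF = P = 4987/5000 ≈ 0.997400
step 2 [2y] swap r/1=71/9916: DF=(1 − 71/9916·(0.997400))/(1+71/9916) = 4929/5000 ≈ 0.985800
step 3 [3y] swap r/1=25/2461: DF=(1 − 25/2461·(0.997400+0.985800))/(1+25/2461) = 97/100 ≈ 0.970000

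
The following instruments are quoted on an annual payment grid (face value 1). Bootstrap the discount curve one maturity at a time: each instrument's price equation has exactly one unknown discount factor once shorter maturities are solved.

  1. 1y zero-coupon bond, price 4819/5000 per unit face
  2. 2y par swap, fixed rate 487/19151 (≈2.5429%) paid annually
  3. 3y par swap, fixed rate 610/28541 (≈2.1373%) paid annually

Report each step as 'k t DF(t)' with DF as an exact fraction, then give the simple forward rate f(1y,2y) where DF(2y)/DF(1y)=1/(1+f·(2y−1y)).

step 1 [1y] zero: DF = P = 4819/5000 ≈ 0.963800
step 2 [2y] swap r/1=487/19151: DF=(1 − 487/19151·(0.963800))/(1+487/19151) = 9513/10000 ≈ 0.951300
step 3 [3y] swap r/1=610/28541: DF=(1 − 610/28541·(0.963800+0.951300))/(1+610/28541) = 939/1000 ≈ 0.939000

1 1 4819/5000
2 2 9513/10000
3 3 939/1000
f(1y,2y) = ((4819/5000)/(9513/10000) − 1)/(1) = 125/9513 ≈ 1.3140%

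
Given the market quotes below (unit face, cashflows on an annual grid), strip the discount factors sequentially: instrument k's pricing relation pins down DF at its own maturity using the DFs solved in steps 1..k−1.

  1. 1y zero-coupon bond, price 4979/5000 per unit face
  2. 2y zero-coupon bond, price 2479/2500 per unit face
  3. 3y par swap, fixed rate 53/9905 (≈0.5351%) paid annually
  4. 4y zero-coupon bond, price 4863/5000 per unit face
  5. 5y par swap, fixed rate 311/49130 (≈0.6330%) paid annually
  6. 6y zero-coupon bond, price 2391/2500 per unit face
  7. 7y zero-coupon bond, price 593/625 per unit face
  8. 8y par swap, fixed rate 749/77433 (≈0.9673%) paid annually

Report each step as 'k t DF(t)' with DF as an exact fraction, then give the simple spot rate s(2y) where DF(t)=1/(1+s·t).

1 1 4979/5000
2 2 2479/2500
3 3 9841/10000
4 4 4863/5000
5 5 9689/10000
6 6 2391/2500
7 7 593/625
8 8 9251/10000
s(2y) = (1/(2479/2500) − 1)/(2) = 21/4958 ≈ 0.4236%

step 1 [1y] zero: DF = P = 4979/5000 ≈ 0.995800
step 2 [2y] zero: DF = P = 2479/2500 ≈ 0.991600
step 3 [3y] swap r/1=53/9905: DF=(1 − 53/9905·(0.995800+0.991600))/(1+53/9905) = 9841/10000 ≈ 0.984100
step 4 [4y] zero: DF = P = 4863/5000 ≈ 0.972600
step 5 [5y] swap r/1=311/49130: DF=(1 − 311/49130·(0.995800+0.991600+0.984100+0.972600))/(1+311/49130) = 9689/10000 ≈ 0.968900
step 6 [6y] zero: DF = P = 2391/2500 ≈ 0.956400
step 7 [7y] zero: DF = P = 593/625 ≈ 0.948800
step 8 [8y] swap r/1=749/77433: DF=(1 − 749/77433·(0.995800+0.991600+0.984100+0.972600+0.968900+0.956400+0.948800))/(1+749/77433) = 9251/10000 ≈ 0.925100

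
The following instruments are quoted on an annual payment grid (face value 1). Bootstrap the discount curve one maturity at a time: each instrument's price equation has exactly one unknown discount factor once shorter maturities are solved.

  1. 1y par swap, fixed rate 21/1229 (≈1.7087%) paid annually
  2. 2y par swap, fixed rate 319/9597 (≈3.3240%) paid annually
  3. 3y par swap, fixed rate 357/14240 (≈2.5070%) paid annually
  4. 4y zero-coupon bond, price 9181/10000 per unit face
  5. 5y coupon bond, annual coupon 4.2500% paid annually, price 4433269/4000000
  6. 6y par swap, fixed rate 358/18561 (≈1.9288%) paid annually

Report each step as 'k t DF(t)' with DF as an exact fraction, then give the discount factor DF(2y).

1 1 1229/1250
2 2 4681/5000
3 3 4643/5000
4 4 9181/10000
5 5 1137/1250
6 6 4463/5000
DF(2y) = 4681/5000 ≈ 0.936200

step 1 [1y] swap r/1=21/1229: DF=(1 − 21/1229·(0))/(1+21/1229) = 1229/1250 ≈ 0.983200
step 2 [2y] swap r/1=319/9597: DF=(1 − 319/9597·(0.983200))/(1+319/9597) = 4681/5000 ≈ 0.936200
step 3 [3y] swap r/1=357/14240: DF=(1 − 357/14240·(0.983200+0.936200))/(1+357/14240) = 4643/5000 ≈ 0.928600
step 4 [4y] zero: DF = P = 9181/10000 ≈ 0.918100
step 5 [5y] bond c/1=17/400: DF=(4433269/4000000 − 17/400·(0.983200+0.936200+0.928600+0.918100))/(1+17/400) = 1137/1250 ≈ 0.909600
step 6 [6y] swap r/1=358/18561: DF=(1 − 358/18561·(0.983200+0.936200+0.928600+0.918100+0.909600))/(1+358/18561) = 4463/5000 ≈ 0.892600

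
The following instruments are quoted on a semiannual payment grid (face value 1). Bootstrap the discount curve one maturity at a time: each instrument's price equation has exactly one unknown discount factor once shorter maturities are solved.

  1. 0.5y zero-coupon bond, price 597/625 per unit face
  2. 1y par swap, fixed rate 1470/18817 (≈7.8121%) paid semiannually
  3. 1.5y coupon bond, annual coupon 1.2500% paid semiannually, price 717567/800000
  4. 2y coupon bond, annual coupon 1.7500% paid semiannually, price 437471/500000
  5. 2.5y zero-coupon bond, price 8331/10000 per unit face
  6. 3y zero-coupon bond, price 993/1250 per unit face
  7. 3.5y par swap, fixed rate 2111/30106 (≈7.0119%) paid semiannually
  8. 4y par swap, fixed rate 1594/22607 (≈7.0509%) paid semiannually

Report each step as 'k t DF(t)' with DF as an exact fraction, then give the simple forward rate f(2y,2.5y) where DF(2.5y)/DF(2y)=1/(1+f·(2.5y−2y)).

step 1 [0.5y] zero: DF = P = 597/625 ≈ 0.955200
step 2 [1y] swap r/2=735/18817: DF=(1 − 735/18817·(0.955200))/(1+735/18817) = 1853/2000 ≈ 0.926500
step 3 [1.5y] bond c/2=1/160: DF=(717567/800000 − 1/160·(0.955200+0.926500))/(1+1/160) = 8797/10000 ≈ 0.879700
step 4 [2y] bond c/2=7/800: DF=(437471/500000 − 7/800·(0.955200+0.926500+0.879700))/(1+7/800) = 4217/5000 ≈ 0.843400
step 5 [2.5y] zero: DF = P = 8331/10000 ≈ 0.833100
step 6 [3y] zero: DF = P = 993/1250 ≈ 0.794400
step 7 [3.5y] swap r/2=2111/60212: DF=(1 − 2111/60212·(0.955200+0.926500+0.879700+0.843400+0.833100+0.794400))/(1+2111/60212) = 7889/10000 ≈ 0.788900
step 8 [4y] swap r/2=797/22607: DF=(1 − 797/22607·(0.955200+0.926500+0.879700+0.843400+0.833100+0.794400+0.788900))/(1+797/22607) = 7609/10000 ≈ 0.760900

1 1/2 597/625
2 1 1853/2000
3 3/2 8797/10000
4 2 4217/5000
5 5/2 8331/10000
6 3 993/1250
7 7/2 7889/10000
8 4 7609/10000
f(2y,2.5y) = ((4217/5000)/(8331/10000) − 1)/(1/2) = 206/8331 ≈ 2.4727%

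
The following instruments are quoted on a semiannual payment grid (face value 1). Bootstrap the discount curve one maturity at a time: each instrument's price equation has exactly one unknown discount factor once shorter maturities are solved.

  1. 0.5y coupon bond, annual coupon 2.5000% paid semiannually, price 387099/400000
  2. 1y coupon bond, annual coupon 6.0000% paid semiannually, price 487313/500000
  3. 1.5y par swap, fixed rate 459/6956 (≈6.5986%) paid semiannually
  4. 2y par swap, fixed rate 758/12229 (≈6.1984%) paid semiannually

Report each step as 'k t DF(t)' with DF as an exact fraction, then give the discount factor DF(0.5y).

1 1/2 4779/5000
2 1 574/625
3 3/2 4541/5000
4 2 8863/10000
DF(0.5y) = 4779/5000 ≈ 0.955800

step 1 [0.5y] bond c/2=1/80: DF=(387099/400000 − 1/80·(0))/(1+1/80) = 4779/5000 ≈ 0.955800
step 2 [1y] bond c/2=3/100: DF=(487313/500000 − 3/100·(0.955800))/(1+3/100) = 574/625 ≈ 0.918400
step 3 [1.5y] swap r/2=459/13912: DF=(1 − 459/13912·(0.955800+0.918400))/(1+459/13912) = 4541/5000 ≈ 0.908200
step 4 [2y] swap r/2=379/12229: DF=(1 − 379/12229·(0.955800+0.918400+0.908200))/(1+379/12229) = 8863/10000 ≈ 0.886300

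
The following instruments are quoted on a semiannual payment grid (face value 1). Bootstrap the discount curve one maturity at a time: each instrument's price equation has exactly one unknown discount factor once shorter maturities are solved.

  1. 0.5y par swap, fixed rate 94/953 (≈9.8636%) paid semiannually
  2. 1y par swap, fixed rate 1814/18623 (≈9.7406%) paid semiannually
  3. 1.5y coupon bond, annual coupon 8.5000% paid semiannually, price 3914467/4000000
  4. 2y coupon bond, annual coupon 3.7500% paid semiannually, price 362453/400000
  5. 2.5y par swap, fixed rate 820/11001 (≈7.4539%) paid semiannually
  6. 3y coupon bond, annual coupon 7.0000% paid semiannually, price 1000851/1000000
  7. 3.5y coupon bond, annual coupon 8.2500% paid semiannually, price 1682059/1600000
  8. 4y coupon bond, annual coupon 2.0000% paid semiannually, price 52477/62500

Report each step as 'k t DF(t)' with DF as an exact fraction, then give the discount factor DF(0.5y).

step 1 [0.5y] swap r/2=47/953: DF=(1 − 47/953·(0))/(1+47/953) = 953/1000 ≈ 0.953000
step 2 [1y] swap r/2=907/18623: DF=(1 − 907/18623·(0.953000))/(1+907/18623) = 9093/10000 ≈ 0.909300
step 3 [1.5y] bond c/2=17/400: DF=(3914467/4000000 − 17/400·(0.953000+0.909300))/(1+17/400) = 2157/2500 ≈ 0.862800
step 4 [2y] bond c/2=3/160: DF=(362453/400000 − 3/160·(0.953000+0.909300+0.862800))/(1+3/160) = 8393/10000 ≈ 0.839300
step 5 [2.5y] swap r/2=410/11001: DF=(1 − 410/11001·(0.953000+0.909300+0.862800+0.839300))/(1+410/11001) = 209/250 ≈ 0.836000
step 6 [3y] bond c/2=7/200: DF=(1000851/1000000 − 7/200·(0.953000+0.909300+0.862800+0.839300+0.836000))/(1+7/200) = 4091/5000 ≈ 0.818200
step 7 [3.5y] bond c/2=33/800: DF=(1682059/1600000 − 33/800·(0.953000+0.909300+0.862800+0.839300+0.836000+0.818200))/(1+33/800) = 8029/10000 ≈ 0.802900
step 8 [4y] bond c/2=1/100: DF=(52477/62500 − 1/100·(0.953000+0.909300+0.862800+0.839300+0.836000+0.818200+0.802900))/(1+1/100) = 7717/10000 ≈ 0.771700

1 1/2 953/1000
2 1 9093/10000
3 3/2 2157/2500
4 2 8393/10000
5 5/2 209/250
6 3 4091/5000
7 7/2 8029/10000
8 4 7717/10000
DF(0.5y) = 953/1000 ≈ 0.953000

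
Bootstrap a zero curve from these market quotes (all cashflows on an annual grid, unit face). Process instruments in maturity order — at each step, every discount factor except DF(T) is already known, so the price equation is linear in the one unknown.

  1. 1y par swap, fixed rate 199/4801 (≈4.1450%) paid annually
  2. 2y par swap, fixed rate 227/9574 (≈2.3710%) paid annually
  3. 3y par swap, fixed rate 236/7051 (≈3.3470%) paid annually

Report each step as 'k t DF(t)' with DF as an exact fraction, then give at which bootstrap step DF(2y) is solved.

1 1 4801/5000
2 2 4773/5000
3 3 566/625
DF(2y) is solved at step 2

step 1 [1y] swap r/1=199/4801: DF=(1 − 199/4801·(0))/(1+199/4801) = 4801/5000 ≈ 0.960200
step 2 [2y] swap r/1=227/9574: DF=(1 − 227/9574·(0.960200))/(1+227/9574) = 4773/5000 ≈ 0.954600
step 3 [3y] swap r/1=236/7051: DF=(1 − 236/7051·(0.960200+0.954600))/(1+236/7051) = 566/625 ≈ 0.905600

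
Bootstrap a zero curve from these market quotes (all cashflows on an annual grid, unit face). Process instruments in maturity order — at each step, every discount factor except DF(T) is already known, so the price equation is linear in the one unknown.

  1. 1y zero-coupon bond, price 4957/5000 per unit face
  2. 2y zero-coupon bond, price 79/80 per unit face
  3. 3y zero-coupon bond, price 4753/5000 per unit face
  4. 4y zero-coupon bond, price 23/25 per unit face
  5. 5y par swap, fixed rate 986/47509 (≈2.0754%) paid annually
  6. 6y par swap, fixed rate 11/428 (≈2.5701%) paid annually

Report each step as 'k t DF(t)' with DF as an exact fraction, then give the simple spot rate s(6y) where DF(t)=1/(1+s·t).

step 1 [1y] zero: DF = P = 4957/5000 ≈ 0.991400
step 2 [2y] zero: DF = P = 79/80 ≈ 0.987500
step 3 [3y] zero: DF = P = 4753/5000 ≈ 0.950600
step 4 [4y] zero: DF = P = 23/25 ≈ 0.920000
step 5 [5y] swap r/1=986/47509: DF=(1 − 986/47509·(0.991400+0.987500+0.950600+0.920000))/(1+986/47509) = 4507/5000 ≈ 0.901400
step 6 [6y] swap r/1=11/428: DF=(1 − 11/428·(0.991400+0.987500+0.950600+0.920000+0.901400))/(1+11/428) = 8559/10000 ≈ 0.855900

1 1 4957/5000
2 2 79/80
3 3 4753/5000
4 4 23/25
5 5 4507/5000
6 6 8559/10000
s(6y) = (1/(8559/10000) − 1)/(6) = 1441/51354 ≈ 2.8060%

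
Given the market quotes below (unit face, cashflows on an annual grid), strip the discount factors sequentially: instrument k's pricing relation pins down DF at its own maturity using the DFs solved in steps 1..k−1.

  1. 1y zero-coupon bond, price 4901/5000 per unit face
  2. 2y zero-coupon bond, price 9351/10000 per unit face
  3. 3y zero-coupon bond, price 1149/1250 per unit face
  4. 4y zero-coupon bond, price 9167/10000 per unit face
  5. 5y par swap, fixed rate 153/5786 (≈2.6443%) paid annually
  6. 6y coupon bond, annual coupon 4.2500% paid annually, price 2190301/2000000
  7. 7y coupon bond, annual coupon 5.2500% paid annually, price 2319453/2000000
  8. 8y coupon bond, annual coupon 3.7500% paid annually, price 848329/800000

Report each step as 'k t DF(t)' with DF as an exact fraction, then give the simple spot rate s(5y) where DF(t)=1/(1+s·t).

step 1 [1y] zero: DF = P = 4901/5000 ≈ 0.980200
step 2 [2y] zero: DF = P = 9351/10000 ≈ 0.935100
step 3 [3y] zero: DF = P = 1149/1250 ≈ 0.919200
step 4 [4y] zero: DF = P = 9167/10000 ≈ 0.916700
step 5 [5y] swap r/1=153/5786: DF=(1 − 153/5786·(0.980200+0.935100+0.919200+0.916700))/(1+153/5786) = 1097/1250 ≈ 0.877600
step 6 [6y] bond c/1=17/400: DF=(2190301/2000000 − 17/400·(0.980200+0.935100+0.919200+0.916700+0.877600))/(1+17/400) = 4309/5000 ≈ 0.861800
step 7 [7y] bond c/1=21/400: DF=(2319453/2000000 − 21/400·(0.980200+0.935100+0.919200+0.916700+0.877600+0.861800))/(1+21/400) = 207/250 ≈ 0.828000
step 8 [8y] bond c/1=3/80: DF=(848329/800000 − 3/80·(0.980200+0.935100+0.919200+0.916700+0.877600+0.861800+0.828000))/(1+3/80) = 7937/10000 ≈ 0.793700

1 1 4901/5000
2 2 9351/10000
3 3 1149/1250
4 4 9167/10000
5 5 1097/1250
6 6 4309/5000
7 7 207/250
8 8 7937/10000
s(5y) = (1/(1097/1250) − 1)/(5) = 153/5485 ≈ 2.7894%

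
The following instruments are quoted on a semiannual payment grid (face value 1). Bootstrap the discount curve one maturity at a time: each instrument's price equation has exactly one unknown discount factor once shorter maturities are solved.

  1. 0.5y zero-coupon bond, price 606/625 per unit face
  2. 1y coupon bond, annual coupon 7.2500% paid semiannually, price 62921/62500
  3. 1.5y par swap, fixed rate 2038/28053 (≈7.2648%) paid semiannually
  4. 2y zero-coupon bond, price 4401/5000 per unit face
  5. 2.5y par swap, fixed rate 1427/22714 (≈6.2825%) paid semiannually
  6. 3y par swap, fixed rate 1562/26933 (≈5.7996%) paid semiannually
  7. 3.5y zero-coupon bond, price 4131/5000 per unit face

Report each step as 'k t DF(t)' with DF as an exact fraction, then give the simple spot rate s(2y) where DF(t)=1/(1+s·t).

1 1/2 606/625
2 1 586/625
3 3/2 8981/10000
4 2 4401/5000
5 5/2 8573/10000
6 3 4219/5000
7 7/2 4131/5000
s(2y) = (1/(4401/5000) − 1)/(2) = 599/8802 ≈ 6.8053%

step 1 [0.5y] zero: DF = P = 606/625 ≈ 0.969600
step 2 [1y] bond c/2=29/800: DF=(62921/62500 − 29/800·(0.969600))/(1+29/800) = 586/625 ≈ 0.937600
step 3 [1.5y] swap r/2=1019/28053: DF=(1 − 1019/28053·(0.969600+0.937600))/(1+1019/28053) = 8981/10000 ≈ 0.898100
step 4 [2y] zero: DF = P = 4401/5000 ≈ 0.880200
step 5 [2.5y] swap r/2=1427/45428: DF=(1 − 1427/45428·(0.969600+0.937600+0.898100+0.880200))/(1+1427/45428) = 8573/10000 ≈ 0.857300
step 6 [3y] swap r/2=781/26933: DF=(1 − 781/26933·(0.969600+0.937600+0.898100+0.880200+0.857300))/(1+781/26933) = 4219/5000 ≈ 0.843800
step 7 [3.5y] zero: DF = P = 4131/5000 ≈ 0.826200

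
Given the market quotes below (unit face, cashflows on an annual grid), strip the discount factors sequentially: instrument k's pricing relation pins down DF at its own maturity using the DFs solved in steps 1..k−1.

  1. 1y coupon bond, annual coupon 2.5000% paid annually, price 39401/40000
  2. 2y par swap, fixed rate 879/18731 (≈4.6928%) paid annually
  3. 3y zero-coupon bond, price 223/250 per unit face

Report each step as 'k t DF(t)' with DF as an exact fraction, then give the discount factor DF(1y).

step 1 [1y] bond c/1=1/40: DF=(39401/40000 − 1/40·(0))/(1+1/40) = 961/1000 ≈ 0.961000
step 2 [2y] swap r/1=879/18731: DF=(1 − 879/18731·(0.961000))/(1+879/18731) = 9121/10000 ≈ 0.912100
step 3 [3y] zero: DF = P = 223/250 ≈ 0.892000

1 1 961/1000
2 2 9121/10000
3 3 223/250
DF(1y) = 961/1000 ≈ 0.961000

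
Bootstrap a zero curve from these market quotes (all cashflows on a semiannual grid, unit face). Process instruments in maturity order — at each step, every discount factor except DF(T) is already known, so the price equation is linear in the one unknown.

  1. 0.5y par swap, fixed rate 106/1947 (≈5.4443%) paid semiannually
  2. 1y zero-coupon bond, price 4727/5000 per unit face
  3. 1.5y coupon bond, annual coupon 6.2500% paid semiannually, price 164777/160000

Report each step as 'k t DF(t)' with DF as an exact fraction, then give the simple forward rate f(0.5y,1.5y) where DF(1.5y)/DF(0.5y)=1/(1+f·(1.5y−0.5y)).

step 1 [0.5y] swap r/2=53/1947: DF=(1 − 53/1947·(0))/(1+53/1947) = 1947/2000 ≈ 0.973500
step 2 [1y] zero: DF = P = 4727/5000 ≈ 0.945400
step 3 [1.5y] bond c/2=1/32: DF=(164777/160000 − 1/32·(0.973500+0.945400))/(1+1/32) = 1881/2000 ≈ 0.940500

1 1/2 1947/2000
2 1 4727/5000
3 3/2 1881/2000
f(0.5y,1.5y) = ((1947/2000)/(1881/2000) − 1)/(1) = 2/57 ≈ 3.5088%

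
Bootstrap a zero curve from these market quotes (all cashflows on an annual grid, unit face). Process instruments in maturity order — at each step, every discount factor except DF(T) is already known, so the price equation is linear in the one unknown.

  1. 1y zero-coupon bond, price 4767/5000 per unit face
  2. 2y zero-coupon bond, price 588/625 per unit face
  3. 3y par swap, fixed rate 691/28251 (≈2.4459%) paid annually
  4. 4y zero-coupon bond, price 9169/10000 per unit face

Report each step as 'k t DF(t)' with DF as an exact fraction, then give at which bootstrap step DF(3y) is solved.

1 1 4767/5000
2 2 588/625
3 3 9309/10000
4 4 9169/10000
DF(3y) is solved at step 3

step 1 [1y] zero: DF = P = 4767/5000 ≈ 0.953400
step 2 [2y] zero: DF = P = 588/625 ≈ 0.940800
step 3 [3y] swap r/1=691/28251: DF=(1 − 691/28251·(0.953400+0.940800))/(1+691/28251) = 9309/10000 ≈ 0.930900
step 4 [4y] zero: DF = P = 9169/10000 ≈ 0.916900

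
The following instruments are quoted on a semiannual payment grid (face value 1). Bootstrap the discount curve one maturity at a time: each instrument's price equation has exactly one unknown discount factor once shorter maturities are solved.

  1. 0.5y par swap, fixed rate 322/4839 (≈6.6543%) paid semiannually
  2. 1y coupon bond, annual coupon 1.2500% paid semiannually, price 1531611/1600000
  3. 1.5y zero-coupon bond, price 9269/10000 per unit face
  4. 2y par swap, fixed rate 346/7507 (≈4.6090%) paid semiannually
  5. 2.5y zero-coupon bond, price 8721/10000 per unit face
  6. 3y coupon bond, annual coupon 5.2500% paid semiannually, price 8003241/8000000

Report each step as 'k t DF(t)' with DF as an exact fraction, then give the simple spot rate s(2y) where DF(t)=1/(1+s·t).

step 1 [0.5y] swap r/2=161/4839: DF=(1 − 161/4839·(0))/(1+161/4839) = 4839/5000 ≈ 0.967800
step 2 [1y] bond c/2=1/160: DF=(1531611/1600000 − 1/160·(0.967800))/(1+1/160) = 9453/10000 ≈ 0.945300
step 3 [1.5y] zero: DF = P = 9269/10000 ≈ 0.926900
step 4 [2y] swap r/2=173/7507: DF=(1 − 173/7507·(0.967800+0.945300+0.926900))/(1+173/7507) = 1827/2000 ≈ 0.913500
step 5 [2.5y] zero: DF = P = 8721/10000 ≈ 0.872100
step 6 [3y] bond c/2=21/800: DF=(8003241/8000000 − 21/800·(0.967800+0.945300+0.926900+0.913500+0.872100))/(1+21/800) = 1713/2000 ≈ 0.856500

1 1/2 4839/5000
2 1 9453/10000
3 3/2 9269/10000
4 2 1827/2000
5 5/2 8721/10000
6 3 1713/2000
s(2y) = (1/(1827/2000) − 1)/(2) = 173/3654 ≈ 4.7345%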